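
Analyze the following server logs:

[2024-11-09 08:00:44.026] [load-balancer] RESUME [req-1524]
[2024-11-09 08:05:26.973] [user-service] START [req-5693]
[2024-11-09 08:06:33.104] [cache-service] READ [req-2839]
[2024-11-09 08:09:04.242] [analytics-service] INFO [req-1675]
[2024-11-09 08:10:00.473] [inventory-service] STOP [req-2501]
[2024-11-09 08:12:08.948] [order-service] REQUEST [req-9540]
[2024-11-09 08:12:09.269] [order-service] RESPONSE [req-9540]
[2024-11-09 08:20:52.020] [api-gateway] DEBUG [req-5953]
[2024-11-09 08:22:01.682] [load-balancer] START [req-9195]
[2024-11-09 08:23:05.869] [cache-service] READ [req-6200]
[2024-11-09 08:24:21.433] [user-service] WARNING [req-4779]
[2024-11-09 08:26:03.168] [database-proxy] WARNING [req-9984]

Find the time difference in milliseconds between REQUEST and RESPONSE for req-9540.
321

To calculate latency:

1. Find REQUEST with id req-9540: 2024-11-09 08:12:08.948
2. Find RESPONSE with id req-9540: 2024-11-09 08:12:09.269
3. Latency: 2024-11-09 08:12:09.269 - 2024-11-09 08:12:08.948 = 321ms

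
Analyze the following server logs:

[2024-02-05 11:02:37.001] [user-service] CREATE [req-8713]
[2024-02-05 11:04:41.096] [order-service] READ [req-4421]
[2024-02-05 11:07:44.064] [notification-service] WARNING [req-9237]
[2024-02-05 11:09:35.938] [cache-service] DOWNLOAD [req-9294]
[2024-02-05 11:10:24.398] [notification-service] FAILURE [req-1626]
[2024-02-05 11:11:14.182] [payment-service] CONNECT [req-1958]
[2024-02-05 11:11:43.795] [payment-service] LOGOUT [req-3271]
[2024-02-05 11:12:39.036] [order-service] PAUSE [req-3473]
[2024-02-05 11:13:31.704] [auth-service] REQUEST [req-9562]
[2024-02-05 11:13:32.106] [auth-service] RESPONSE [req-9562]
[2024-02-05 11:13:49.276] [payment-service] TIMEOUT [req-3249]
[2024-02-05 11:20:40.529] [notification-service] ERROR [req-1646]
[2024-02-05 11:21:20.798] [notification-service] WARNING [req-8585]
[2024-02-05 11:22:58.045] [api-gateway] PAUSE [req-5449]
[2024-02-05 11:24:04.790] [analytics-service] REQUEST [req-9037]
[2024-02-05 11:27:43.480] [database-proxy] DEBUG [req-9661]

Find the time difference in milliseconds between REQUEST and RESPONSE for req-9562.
402

To calculate latency:

1. Find REQUEST with id req-9562: 2024-02-05 11:13:31.704
2. Find RESPONSE with id req-9562: 2024-02-05 11:13:32.106
3. Latency: 2024-02-05 11:13:32.106 - 2024-02-05 11:13:31.704 = 402ms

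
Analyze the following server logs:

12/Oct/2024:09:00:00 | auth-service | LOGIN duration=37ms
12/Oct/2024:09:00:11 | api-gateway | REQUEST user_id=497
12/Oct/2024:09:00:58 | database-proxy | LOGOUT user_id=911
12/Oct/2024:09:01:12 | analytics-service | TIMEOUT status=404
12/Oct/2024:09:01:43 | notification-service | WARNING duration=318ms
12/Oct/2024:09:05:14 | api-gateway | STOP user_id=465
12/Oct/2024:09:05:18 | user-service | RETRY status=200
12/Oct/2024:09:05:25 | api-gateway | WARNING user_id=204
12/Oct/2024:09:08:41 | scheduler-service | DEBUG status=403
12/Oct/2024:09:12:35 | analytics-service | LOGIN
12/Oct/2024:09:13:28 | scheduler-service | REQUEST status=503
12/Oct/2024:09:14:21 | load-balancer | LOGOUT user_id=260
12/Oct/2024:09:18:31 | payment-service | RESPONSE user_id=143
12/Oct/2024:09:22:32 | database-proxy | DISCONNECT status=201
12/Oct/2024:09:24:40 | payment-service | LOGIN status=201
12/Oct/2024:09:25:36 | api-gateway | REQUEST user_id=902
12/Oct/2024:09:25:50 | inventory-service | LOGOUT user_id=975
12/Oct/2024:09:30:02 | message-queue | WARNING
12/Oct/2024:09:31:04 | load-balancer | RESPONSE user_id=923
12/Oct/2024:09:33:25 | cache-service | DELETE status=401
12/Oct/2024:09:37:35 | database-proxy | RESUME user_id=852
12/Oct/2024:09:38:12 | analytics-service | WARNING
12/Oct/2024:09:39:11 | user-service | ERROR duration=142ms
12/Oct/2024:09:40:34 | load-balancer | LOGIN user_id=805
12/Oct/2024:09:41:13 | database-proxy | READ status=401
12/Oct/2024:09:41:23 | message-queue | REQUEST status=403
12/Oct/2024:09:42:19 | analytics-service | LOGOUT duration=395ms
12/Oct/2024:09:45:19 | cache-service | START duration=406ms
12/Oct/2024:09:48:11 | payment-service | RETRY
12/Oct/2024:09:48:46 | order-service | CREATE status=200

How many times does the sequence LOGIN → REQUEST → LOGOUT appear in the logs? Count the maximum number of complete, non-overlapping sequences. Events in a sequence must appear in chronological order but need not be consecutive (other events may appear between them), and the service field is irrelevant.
4

To count sequences:

1. Look for pattern: LOGIN → REQUEST → LOGOUT
2. Greedily scan the log in chronological order, matching each sequence element in turn (ignoring service)
3. Each time the full pattern completes, increment the count and restart matching from the next event
4. Complete non-overlapping sequences found: 4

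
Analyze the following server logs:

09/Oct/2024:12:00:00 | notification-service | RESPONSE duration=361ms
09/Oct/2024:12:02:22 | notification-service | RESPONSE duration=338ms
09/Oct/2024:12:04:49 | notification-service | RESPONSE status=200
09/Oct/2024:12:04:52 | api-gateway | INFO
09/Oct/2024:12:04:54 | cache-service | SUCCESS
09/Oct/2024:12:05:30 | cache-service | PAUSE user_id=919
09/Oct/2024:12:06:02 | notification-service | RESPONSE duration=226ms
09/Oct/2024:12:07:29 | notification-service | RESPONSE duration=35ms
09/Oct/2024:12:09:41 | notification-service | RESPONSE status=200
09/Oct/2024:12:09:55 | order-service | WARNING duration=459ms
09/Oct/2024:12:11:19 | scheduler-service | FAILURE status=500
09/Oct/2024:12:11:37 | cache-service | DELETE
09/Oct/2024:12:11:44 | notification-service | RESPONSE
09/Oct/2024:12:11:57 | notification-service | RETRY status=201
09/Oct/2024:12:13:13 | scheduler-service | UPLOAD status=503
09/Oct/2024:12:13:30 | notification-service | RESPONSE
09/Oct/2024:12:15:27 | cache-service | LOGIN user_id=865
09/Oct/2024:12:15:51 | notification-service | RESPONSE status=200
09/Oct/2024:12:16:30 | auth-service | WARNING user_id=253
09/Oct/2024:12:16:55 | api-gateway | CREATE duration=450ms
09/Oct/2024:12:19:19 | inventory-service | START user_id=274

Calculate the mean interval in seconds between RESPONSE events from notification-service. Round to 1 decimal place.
118.9

To calculate average interval:

1. Find all RESPONSE events for notification-service in order
2. Calculate time gaps between consecutive events
3. Compute mean of gaps: 951 / 8 = 118.9 seconds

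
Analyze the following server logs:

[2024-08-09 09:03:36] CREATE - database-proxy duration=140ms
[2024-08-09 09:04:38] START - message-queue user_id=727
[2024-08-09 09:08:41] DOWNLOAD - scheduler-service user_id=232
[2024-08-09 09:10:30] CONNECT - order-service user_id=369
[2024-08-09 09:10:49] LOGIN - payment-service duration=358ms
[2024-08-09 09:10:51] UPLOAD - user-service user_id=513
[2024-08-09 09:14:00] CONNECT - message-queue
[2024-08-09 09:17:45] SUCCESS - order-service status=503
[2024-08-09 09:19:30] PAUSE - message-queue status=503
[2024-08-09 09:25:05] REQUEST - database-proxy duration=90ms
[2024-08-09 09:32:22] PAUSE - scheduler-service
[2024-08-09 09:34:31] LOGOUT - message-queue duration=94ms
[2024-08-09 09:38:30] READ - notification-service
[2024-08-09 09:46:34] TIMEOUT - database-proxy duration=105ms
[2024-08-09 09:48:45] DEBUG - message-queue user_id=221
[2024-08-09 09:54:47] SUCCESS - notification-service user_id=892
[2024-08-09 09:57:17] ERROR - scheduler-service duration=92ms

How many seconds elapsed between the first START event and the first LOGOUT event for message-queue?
1793

To find the time between events:

1. Locate the first START event for message-queue: 2024-08-09 09:04:38
2. Locate the first LOGOUT event for message-queue: 2024-08-09 09:34:31
3. Calculate the difference: 2024-08-09 09:34:31 - 2024-08-09 09:04:38 = 1793 seconds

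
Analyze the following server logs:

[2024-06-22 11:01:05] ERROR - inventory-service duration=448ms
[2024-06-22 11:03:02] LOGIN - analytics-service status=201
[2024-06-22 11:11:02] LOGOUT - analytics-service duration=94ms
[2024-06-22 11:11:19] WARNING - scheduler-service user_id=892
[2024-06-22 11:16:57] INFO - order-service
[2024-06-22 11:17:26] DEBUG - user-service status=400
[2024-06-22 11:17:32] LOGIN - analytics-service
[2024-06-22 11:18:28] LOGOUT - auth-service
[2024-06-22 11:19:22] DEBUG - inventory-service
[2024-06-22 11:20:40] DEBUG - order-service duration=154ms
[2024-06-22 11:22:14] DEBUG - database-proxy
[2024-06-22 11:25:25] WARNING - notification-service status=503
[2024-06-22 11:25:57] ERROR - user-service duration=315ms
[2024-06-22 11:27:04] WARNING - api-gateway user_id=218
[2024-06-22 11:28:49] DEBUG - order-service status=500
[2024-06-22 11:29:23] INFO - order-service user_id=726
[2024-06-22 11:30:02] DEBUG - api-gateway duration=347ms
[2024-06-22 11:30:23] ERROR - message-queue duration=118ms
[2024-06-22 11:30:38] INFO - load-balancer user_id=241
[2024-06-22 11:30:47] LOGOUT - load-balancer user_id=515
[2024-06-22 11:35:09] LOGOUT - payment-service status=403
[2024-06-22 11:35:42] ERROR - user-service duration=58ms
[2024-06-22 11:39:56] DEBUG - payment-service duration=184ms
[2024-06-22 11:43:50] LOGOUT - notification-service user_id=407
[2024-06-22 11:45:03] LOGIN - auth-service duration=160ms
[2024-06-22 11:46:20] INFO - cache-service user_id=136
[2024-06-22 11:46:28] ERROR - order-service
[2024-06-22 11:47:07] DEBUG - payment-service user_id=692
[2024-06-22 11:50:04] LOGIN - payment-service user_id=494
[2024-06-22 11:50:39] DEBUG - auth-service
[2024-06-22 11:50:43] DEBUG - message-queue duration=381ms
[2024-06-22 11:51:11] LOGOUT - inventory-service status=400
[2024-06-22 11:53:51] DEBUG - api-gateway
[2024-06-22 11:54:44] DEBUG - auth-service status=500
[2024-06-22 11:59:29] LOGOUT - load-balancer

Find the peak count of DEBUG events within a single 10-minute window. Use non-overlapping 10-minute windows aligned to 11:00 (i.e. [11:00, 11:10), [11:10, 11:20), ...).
4

To find the burst window:

1. Divide the log period into non-overlapping 10-minute windows starting at 11:00
2. Count DEBUG events in each window
3. Find the window with maximum count
4. Maximum events in a window: 4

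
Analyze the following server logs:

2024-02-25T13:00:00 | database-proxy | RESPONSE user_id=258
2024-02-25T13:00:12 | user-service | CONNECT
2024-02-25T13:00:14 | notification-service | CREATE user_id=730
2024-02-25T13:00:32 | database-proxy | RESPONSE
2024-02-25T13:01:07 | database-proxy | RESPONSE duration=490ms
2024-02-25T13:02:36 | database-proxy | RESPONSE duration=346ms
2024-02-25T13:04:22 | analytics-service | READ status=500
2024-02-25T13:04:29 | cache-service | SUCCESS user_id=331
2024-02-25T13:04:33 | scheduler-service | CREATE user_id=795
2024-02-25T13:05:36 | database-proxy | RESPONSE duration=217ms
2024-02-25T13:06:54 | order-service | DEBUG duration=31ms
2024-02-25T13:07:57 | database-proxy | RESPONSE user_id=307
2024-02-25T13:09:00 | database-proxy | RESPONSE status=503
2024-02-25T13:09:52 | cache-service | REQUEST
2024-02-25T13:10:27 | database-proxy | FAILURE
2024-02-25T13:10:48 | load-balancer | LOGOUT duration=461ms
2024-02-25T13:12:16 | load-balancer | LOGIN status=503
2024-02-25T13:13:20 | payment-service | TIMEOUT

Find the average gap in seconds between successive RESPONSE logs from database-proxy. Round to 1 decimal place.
90.0

To calculate average interval:

1. Find all RESPONSE events for database-proxy in order
2. Calculate time gaps between consecutive events
3. Compute mean of gaps: 540 / 6 = 90.0 seconds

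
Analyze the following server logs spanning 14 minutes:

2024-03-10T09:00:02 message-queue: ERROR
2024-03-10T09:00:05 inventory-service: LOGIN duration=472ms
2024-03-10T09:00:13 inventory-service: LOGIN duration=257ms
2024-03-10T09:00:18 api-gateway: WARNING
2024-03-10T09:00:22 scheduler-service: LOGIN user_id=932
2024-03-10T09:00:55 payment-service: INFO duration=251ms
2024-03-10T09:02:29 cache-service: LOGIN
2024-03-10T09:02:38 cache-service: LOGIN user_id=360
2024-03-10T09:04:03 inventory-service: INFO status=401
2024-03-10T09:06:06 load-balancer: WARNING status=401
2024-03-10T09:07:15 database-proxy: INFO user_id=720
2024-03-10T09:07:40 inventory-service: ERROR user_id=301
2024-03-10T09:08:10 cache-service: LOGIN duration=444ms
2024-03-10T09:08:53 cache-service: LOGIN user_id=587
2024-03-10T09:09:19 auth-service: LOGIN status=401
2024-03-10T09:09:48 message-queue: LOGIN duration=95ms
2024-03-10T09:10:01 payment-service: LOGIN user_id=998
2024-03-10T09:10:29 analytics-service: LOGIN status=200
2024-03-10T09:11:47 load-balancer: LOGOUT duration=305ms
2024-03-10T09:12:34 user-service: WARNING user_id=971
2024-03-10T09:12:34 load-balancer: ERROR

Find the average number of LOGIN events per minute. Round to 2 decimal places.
0.79

To calculate the rate:

1. Count total LOGIN events: 11
2. Total time period: 14 minutes
3. Rate = 11 / 14 = 0.79 events per minute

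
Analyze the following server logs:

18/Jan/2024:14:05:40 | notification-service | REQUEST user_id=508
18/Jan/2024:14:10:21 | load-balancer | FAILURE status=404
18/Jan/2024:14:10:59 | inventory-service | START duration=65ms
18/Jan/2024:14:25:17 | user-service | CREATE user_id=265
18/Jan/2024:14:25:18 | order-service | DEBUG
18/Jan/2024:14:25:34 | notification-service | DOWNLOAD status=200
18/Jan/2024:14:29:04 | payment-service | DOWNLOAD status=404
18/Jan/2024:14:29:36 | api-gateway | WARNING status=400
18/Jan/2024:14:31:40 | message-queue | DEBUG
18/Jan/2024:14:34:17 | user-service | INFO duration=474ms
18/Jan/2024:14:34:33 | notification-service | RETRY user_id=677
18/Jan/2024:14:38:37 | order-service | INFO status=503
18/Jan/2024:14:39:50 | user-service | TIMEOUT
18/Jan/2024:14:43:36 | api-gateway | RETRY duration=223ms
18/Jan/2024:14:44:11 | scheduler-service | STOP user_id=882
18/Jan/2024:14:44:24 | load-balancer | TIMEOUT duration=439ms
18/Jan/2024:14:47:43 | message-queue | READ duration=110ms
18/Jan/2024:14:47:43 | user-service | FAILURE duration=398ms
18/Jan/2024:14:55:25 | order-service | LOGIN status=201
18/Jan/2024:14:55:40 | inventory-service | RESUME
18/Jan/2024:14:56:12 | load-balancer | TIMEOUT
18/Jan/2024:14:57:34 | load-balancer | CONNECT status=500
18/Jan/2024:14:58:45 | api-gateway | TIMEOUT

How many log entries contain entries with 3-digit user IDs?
4

To find matching entries:

1. Pattern to match: entries with 3-digit user IDs
2. Scan each log entry for the pattern
3. Count matches: 4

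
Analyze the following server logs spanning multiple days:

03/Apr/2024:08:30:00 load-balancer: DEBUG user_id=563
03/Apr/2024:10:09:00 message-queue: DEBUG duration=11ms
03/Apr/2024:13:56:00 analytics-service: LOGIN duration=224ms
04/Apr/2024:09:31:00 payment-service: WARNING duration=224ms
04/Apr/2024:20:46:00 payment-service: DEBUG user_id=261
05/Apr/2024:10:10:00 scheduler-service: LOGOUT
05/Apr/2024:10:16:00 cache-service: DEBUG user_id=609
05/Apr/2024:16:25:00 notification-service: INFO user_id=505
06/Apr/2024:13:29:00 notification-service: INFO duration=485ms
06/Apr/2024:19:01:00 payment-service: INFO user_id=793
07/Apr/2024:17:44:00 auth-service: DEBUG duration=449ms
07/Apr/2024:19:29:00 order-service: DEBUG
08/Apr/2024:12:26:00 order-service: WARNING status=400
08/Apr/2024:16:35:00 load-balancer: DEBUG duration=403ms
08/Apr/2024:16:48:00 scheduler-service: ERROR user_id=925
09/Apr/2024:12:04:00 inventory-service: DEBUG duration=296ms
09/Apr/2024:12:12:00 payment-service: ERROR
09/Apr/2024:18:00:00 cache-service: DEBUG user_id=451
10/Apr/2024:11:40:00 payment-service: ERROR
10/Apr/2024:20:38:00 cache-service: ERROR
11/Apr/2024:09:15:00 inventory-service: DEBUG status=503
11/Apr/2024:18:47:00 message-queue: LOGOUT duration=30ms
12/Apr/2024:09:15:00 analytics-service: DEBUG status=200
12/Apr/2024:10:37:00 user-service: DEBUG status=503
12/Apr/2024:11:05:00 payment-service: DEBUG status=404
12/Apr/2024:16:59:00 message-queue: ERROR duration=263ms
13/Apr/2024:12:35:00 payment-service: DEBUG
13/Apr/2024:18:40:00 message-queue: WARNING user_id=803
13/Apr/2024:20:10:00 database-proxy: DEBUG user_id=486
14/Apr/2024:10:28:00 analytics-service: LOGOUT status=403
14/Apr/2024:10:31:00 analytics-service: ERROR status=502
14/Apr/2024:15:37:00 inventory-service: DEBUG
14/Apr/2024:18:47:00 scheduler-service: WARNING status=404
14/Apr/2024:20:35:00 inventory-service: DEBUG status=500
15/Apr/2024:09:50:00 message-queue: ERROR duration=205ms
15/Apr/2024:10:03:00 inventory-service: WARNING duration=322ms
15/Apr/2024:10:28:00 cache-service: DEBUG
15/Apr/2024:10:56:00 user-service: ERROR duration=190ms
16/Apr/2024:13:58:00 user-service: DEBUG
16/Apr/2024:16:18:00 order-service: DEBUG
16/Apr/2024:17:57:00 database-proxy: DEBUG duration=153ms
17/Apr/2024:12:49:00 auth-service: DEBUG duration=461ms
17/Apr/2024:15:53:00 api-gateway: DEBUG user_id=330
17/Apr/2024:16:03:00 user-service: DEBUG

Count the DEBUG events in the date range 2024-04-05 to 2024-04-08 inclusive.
4

To filter by date range:

1. Date range: 2024-04-05 through 2024-04-08, both dates inclusive
2. Filter for DEBUG events whose date falls in this range
3. Count matching events: 4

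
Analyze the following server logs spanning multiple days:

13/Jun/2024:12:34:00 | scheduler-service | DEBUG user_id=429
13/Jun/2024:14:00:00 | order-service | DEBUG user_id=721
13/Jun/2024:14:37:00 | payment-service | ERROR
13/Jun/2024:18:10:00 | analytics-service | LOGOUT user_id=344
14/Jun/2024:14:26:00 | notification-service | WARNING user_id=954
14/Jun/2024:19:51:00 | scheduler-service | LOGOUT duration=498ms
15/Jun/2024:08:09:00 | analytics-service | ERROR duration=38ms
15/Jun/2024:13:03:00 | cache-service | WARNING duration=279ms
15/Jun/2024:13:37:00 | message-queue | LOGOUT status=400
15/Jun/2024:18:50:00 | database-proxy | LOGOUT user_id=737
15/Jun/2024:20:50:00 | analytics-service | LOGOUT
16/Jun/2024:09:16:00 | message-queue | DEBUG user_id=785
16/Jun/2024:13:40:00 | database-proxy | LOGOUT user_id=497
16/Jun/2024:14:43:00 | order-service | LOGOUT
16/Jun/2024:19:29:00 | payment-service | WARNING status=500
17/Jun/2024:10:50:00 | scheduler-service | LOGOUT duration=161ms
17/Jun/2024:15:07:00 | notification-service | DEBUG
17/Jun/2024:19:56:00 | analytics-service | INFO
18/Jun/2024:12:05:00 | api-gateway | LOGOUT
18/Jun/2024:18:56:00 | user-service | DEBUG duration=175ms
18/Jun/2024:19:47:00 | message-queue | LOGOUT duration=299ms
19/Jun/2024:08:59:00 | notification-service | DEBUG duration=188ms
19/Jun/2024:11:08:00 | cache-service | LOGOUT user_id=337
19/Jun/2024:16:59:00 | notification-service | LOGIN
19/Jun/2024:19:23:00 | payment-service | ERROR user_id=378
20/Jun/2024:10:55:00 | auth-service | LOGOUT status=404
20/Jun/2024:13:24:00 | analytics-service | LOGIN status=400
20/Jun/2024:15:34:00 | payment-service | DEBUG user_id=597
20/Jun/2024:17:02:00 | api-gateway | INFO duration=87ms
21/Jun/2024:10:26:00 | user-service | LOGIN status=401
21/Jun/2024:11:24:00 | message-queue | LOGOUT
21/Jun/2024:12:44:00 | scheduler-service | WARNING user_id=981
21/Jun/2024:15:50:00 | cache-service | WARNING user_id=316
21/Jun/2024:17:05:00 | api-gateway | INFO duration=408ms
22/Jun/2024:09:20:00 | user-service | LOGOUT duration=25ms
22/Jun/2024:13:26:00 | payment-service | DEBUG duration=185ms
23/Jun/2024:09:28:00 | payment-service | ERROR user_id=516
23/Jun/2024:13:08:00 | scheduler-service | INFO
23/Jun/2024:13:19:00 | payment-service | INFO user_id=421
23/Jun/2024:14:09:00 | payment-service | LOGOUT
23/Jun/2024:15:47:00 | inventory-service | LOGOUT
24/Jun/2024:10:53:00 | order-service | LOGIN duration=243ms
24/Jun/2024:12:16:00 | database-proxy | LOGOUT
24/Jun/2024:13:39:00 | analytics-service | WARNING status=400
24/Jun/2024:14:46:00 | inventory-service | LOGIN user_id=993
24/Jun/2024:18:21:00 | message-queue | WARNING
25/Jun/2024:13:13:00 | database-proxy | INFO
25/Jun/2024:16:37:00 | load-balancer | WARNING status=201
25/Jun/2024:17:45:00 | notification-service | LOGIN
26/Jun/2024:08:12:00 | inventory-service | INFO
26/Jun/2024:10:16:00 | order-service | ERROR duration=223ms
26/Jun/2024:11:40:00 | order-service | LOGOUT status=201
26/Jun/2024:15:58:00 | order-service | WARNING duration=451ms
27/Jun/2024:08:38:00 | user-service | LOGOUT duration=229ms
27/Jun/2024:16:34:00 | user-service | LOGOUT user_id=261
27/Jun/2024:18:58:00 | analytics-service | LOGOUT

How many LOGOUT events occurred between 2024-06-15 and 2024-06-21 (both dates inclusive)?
11

To filter by date range:

1. Date range: 2024-06-15 through 2024-06-21, both dates inclusive
2. Filter for LOGOUT events whose date falls in this range
3. Count matching events: 11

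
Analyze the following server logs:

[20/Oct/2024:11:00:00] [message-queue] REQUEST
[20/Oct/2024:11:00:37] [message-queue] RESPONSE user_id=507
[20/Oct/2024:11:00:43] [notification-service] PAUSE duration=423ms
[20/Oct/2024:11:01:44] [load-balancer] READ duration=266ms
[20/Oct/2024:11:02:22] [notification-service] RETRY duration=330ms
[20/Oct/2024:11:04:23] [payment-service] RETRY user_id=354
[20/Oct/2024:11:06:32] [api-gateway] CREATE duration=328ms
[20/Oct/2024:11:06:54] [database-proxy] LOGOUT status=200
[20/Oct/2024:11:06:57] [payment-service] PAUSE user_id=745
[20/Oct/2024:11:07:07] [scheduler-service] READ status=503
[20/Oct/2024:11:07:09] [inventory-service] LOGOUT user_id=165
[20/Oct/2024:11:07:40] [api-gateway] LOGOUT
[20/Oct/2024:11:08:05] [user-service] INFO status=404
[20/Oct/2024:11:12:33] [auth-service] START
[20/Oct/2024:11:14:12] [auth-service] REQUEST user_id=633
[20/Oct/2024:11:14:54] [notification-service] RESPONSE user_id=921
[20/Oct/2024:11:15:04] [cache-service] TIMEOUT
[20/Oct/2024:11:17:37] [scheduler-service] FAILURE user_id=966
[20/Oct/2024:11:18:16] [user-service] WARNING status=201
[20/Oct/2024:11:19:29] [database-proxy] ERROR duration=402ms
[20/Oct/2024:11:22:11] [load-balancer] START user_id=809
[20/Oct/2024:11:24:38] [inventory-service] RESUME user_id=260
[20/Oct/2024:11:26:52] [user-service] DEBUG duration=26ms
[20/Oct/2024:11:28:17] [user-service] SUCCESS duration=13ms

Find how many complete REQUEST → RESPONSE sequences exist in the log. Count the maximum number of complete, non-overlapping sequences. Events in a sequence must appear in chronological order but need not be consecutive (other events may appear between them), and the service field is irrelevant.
2

To count sequences:

1. Look for pattern: REQUEST → RESPONSE
2. Greedily scan the log in chronological order, matching each sequence element in turn (ignoring service)
3. Each time the full pattern completes, increment the count and restart matching from the next event
4. Complete non-overlapping sequences found: 2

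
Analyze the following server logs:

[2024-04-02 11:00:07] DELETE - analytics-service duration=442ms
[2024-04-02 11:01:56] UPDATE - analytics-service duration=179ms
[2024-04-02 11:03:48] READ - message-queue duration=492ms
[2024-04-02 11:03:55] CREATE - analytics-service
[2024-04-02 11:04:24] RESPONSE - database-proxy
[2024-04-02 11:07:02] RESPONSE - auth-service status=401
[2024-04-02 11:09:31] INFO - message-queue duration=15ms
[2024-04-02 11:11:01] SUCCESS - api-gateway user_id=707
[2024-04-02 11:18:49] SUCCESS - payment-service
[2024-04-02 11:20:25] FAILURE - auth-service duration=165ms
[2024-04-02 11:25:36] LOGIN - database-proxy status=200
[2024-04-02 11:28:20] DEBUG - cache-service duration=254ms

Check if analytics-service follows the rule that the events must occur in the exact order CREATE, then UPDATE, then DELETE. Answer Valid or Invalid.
Invalid

To validate ordering:

1. Required order: CREATE → UPDATE → DELETE
2. Rule: the events must occur in the exact order CREATE, then UPDATE, then DELETE
3. Check actual order of events for analytics-service
4. Result: Invalid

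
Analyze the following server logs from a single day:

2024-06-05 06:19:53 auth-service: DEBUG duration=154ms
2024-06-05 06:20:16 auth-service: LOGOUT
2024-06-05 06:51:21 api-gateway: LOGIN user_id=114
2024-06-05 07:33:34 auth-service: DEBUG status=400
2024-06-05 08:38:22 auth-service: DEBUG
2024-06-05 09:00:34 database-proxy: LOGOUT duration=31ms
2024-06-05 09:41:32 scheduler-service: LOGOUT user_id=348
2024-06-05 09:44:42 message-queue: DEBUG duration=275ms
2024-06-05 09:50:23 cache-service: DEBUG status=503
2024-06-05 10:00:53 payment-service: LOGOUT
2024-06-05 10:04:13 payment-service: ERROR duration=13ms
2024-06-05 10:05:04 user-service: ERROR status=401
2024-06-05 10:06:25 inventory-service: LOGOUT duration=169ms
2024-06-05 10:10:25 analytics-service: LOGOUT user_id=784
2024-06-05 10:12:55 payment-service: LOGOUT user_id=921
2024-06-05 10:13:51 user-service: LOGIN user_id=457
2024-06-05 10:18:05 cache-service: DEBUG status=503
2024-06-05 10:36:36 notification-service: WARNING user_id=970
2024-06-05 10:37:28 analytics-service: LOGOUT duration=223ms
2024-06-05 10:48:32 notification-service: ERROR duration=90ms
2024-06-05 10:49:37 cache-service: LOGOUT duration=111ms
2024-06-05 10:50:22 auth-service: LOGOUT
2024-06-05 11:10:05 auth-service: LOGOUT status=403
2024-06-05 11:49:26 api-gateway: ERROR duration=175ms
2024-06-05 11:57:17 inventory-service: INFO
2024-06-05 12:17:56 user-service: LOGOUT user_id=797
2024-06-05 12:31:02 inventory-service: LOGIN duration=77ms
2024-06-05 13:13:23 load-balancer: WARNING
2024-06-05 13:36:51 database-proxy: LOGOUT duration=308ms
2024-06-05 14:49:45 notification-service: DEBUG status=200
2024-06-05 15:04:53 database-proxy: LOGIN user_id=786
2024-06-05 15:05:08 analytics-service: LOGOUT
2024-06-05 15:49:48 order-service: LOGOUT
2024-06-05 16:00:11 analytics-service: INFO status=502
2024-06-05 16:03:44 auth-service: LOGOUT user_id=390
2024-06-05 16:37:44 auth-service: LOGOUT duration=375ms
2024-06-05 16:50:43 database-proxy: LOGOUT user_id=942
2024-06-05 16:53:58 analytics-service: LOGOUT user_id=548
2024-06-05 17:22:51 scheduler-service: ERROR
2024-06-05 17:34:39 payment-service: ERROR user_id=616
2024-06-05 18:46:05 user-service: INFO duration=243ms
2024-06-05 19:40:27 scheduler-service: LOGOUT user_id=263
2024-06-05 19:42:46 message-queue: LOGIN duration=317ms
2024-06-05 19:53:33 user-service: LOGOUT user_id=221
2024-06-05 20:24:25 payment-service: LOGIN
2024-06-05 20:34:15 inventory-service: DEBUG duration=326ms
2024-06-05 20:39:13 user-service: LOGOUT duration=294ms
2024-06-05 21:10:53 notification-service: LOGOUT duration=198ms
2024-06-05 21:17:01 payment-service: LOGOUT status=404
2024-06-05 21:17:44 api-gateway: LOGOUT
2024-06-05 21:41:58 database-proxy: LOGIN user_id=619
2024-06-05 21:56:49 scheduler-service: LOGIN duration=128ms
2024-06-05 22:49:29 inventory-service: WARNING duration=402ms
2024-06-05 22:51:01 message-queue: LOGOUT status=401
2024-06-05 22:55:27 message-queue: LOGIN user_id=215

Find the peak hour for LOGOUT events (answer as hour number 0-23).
10

To find the peak hour:

1. Group all LOGOUT events by hour
2. Count events in each hour
3. Find hour with maximum count
4. Peak hour: 10 (with 7 events)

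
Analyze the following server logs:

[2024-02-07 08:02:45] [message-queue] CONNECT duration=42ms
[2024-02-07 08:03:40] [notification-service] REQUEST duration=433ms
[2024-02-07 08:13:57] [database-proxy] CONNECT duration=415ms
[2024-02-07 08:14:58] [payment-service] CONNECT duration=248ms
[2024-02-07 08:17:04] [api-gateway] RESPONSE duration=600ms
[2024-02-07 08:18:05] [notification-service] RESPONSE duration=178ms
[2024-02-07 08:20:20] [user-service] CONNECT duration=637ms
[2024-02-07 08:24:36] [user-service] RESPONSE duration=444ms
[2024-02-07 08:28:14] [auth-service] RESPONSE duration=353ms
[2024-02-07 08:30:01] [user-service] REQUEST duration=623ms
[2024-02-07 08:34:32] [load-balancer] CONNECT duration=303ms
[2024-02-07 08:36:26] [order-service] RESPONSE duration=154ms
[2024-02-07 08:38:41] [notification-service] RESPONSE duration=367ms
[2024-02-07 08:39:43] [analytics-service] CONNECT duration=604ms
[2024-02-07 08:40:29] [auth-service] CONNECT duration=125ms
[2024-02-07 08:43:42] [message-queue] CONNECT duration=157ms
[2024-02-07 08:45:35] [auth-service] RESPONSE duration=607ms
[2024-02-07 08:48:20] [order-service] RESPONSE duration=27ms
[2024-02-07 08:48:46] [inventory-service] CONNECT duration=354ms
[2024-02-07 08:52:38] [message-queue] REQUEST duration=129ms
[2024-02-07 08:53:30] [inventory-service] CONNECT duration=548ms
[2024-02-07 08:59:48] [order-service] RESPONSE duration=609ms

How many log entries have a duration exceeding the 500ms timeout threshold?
7

To count timeouts:

1. Threshold: 500ms
2. Extract duration from each log entry
3. Count entries where duration > 500
4. Timeout count: 7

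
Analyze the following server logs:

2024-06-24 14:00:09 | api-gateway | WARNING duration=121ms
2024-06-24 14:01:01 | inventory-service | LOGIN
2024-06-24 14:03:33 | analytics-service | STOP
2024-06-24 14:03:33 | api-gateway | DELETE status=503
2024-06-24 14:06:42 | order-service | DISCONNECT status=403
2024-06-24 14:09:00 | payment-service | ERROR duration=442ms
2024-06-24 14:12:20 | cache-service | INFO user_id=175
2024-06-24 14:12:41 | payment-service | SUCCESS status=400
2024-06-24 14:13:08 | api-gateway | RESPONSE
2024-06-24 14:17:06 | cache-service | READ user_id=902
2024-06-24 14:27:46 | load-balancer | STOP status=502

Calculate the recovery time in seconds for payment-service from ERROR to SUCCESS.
221

To calculate recovery time:

1. Find ERROR event for payment-service: 2024-06-24 14:09:00
2. Find next SUCCESS event for payment-service: 2024-06-24 14:12:41
3. Recovery time: 2024-06-24 14:12:41 - 2024-06-24 14:09:00 = 221 seconds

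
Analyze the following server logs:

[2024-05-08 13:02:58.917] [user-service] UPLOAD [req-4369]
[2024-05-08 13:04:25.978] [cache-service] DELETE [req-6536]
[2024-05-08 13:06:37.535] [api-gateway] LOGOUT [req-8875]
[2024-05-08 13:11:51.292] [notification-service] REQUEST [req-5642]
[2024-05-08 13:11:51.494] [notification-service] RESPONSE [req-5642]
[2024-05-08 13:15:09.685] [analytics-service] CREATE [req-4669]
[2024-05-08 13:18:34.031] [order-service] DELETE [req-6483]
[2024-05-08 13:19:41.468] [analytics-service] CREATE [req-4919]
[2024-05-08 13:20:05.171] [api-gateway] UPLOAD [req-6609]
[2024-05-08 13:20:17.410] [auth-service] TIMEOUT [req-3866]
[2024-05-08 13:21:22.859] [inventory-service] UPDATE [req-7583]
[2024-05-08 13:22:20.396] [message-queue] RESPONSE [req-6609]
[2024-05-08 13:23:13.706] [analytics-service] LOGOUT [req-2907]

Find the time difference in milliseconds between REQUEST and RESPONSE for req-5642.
202

To calculate latency:

1. Find REQUEST with id req-5642: 2024-05-08 13:11:51.292
2. Find RESPONSE with id req-5642: 2024-05-08 13:11:51.494
3. Latency: 2024-05-08 13:11:51.494 - 2024-05-08 13:11:51.292 = 202ms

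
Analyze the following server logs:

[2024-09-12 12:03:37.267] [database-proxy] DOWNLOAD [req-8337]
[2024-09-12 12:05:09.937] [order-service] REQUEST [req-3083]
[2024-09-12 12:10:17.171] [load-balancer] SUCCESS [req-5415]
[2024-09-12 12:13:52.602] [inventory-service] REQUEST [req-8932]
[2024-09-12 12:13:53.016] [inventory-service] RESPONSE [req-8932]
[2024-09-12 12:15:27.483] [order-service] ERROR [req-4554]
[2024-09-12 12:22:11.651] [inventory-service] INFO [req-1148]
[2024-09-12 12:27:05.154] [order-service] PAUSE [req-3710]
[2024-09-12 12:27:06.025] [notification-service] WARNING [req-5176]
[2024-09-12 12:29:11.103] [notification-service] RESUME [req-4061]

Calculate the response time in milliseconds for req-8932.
414

To calculate latency:

1. Find REQUEST with id req-8932: 2024-09-12 12:13:52.602
2. Find RESPONSE with id req-8932: 2024-09-12 12:13:53.016
3. Latency: 2024-09-12 12:13:53.016 - 2024-09-12 12:13:52.602 = 414ms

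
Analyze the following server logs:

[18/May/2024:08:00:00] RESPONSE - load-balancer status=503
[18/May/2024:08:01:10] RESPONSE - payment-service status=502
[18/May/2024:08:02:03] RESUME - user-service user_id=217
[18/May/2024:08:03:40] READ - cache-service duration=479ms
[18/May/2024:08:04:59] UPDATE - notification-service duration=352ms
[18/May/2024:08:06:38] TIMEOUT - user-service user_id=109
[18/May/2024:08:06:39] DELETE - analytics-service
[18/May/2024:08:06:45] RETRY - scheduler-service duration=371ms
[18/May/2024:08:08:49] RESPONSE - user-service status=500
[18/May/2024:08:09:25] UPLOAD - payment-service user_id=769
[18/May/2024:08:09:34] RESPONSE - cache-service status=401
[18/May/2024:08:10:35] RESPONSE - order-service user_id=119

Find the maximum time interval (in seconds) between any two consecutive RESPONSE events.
459

To find the longest gap:

1. Extract all RESPONSE events in chronological order
2. Calculate time differences between consecutive events
3. Find the maximum difference
4. Longest gap: 459 seconds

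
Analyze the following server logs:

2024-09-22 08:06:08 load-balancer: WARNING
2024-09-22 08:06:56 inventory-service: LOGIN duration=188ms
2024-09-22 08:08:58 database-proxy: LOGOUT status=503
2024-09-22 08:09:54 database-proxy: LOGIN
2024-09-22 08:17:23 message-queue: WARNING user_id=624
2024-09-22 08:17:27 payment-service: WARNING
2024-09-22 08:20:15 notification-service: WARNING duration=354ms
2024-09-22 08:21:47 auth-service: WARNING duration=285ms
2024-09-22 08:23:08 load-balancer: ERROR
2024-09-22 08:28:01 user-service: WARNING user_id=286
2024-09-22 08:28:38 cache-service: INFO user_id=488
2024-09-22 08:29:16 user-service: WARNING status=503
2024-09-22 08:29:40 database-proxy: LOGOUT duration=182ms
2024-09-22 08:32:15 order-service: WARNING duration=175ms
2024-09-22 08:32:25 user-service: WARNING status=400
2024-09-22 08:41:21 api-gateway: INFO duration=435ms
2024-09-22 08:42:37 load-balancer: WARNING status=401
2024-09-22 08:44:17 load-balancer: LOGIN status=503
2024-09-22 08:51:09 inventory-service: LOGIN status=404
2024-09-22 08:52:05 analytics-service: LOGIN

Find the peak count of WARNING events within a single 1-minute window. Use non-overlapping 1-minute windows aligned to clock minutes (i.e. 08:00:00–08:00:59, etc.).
2

To find the burst window:

1. Divide the log period into non-overlapping 1-minute windows starting at 08:00
2. Count WARNING events in each window
3. Find the window with maximum count
4. Maximum events in a window: 2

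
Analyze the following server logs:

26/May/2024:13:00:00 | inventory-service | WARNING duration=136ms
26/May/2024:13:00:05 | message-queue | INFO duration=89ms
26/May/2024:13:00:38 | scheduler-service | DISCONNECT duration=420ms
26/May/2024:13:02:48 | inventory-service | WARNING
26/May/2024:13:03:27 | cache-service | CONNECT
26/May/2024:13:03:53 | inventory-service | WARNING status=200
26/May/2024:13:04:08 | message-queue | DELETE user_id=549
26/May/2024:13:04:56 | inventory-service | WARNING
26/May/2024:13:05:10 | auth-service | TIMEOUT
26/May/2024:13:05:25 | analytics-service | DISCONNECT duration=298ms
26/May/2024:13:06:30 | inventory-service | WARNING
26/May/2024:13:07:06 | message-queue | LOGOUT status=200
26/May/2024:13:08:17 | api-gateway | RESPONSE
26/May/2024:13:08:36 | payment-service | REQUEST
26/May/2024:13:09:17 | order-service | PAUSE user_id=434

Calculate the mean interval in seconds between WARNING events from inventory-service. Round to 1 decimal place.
97.5

To calculate average interval:

1. Find all WARNING events for inventory-service in order
2. Calculate time gaps between consecutive events
3. Compute mean of gaps: 390 / 4 = 97.5 seconds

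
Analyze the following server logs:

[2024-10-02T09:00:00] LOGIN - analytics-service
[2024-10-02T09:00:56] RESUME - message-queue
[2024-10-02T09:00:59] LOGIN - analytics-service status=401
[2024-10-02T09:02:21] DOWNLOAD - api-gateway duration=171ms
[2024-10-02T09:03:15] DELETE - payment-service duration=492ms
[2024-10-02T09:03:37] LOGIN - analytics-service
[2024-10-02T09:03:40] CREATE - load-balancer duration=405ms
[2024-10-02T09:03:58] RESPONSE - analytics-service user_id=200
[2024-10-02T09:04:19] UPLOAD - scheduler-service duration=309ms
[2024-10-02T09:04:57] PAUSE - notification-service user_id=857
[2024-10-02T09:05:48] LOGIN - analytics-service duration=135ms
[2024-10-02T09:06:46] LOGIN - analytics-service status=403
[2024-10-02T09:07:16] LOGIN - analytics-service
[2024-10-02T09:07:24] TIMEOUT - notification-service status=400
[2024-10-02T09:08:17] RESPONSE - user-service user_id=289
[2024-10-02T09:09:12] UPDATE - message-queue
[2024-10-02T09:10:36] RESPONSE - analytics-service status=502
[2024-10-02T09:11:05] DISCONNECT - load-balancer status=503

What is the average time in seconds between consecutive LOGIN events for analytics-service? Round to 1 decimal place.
87.2

To calculate average interval:

1. Find all LOGIN events for analytics-service in order
2. Calculate time gaps between consecutive events
3. Compute mean of gaps: 436 / 5 = 87.2 seconds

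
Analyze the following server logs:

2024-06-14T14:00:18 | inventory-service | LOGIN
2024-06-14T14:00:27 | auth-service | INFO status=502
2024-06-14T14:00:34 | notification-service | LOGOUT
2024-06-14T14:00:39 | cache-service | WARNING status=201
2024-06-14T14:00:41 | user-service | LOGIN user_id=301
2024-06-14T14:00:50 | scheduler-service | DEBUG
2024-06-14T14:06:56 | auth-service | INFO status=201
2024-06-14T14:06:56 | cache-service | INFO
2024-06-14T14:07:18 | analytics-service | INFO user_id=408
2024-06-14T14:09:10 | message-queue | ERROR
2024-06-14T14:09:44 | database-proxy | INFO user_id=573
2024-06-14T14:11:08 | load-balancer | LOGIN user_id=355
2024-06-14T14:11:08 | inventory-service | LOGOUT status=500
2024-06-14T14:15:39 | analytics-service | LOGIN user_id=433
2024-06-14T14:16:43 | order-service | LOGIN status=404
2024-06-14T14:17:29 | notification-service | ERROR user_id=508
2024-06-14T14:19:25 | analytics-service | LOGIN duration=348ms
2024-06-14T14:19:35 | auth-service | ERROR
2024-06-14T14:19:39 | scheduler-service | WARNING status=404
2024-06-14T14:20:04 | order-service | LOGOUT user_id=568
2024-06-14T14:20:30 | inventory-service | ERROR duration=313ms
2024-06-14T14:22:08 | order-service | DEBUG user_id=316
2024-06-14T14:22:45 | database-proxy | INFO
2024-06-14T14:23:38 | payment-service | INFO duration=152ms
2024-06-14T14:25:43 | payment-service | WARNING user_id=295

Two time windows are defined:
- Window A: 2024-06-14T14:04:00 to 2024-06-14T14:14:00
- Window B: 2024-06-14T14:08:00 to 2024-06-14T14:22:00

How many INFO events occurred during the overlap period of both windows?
1

To find overlap events:

1. Window A: 2024-06-14T14:04:00 to 2024-06-14T14:14:00
2. Window B: 2024-06-14T14:08:00 to 2024-06-14T14:22:00
3. Overlap period: 2024-06-14T14:08:00 to 2024-06-14T14:14:00
4. Count INFO events in overlap: 1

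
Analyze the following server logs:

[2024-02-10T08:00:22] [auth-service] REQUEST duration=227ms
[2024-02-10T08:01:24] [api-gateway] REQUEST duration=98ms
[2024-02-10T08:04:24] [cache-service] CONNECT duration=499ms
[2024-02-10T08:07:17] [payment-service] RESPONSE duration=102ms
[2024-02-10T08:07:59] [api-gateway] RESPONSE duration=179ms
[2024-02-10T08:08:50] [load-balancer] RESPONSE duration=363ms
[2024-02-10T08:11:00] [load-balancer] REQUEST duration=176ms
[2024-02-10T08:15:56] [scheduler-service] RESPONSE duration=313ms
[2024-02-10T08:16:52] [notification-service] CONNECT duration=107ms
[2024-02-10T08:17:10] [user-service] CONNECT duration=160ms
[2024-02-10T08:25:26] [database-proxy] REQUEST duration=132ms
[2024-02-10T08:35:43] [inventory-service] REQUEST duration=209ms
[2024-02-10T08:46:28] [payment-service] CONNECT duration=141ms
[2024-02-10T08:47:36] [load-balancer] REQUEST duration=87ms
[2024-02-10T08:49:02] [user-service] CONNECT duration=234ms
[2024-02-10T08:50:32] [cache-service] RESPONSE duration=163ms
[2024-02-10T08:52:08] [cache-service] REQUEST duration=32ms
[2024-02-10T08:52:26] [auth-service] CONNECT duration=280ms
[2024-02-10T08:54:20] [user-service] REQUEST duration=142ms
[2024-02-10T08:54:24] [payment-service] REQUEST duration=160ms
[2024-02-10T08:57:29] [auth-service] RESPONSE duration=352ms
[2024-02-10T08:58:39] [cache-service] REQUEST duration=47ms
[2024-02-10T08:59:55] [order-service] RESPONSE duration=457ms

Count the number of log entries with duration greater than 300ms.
5

To count timeouts:

1. Threshold: 300ms
2. Extract duration from each log entry
3. Count entries where duration > 300
4. Timeout count: 5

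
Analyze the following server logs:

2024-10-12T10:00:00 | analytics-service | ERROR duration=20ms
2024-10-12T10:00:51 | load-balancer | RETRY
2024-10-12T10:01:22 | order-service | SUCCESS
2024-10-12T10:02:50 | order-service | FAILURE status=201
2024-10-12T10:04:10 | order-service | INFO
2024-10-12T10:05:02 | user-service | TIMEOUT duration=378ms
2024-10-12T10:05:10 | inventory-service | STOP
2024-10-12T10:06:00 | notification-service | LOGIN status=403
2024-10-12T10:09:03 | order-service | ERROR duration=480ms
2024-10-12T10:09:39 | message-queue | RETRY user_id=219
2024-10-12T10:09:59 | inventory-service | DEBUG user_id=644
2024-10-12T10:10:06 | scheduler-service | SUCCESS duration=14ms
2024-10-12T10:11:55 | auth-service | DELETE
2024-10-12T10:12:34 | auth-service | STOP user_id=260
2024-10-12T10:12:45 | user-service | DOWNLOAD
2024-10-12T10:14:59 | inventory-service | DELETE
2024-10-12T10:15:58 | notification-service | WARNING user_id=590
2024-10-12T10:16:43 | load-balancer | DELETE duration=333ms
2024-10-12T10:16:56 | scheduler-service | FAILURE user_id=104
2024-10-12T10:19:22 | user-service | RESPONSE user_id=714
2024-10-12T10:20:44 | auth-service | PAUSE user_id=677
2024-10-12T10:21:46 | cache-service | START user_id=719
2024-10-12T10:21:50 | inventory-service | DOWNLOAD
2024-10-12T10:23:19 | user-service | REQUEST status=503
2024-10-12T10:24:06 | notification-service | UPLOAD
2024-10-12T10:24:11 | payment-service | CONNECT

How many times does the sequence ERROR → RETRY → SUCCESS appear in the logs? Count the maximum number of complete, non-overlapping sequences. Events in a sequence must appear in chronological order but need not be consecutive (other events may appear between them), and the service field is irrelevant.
2

To count sequences:

1. Look for pattern: ERROR → RETRY → SUCCESS
2. Greedily scan the log in chronological order, matching each sequence element in turn (ignoring service)
3. Each time the full pattern completes, increment the count and restart matching from the next event
4. Complete non-overlapping sequences found: 2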